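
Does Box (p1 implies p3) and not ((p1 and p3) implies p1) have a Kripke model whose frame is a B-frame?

1. Box (p1 implies p3) and not ((p1 and p3) implies p1), u
2. Box (p1 implies p3), u   [and-rule on 1]
3. not ((p1 and p3) implies p1), u   [and-rule on 1]
4. p1 and p3, u   [neg-implies-rule on 3]
5. not p1, u   [neg-implies-rule on 3]
6. p1, u   [and-rule on 4]
7. p3, u   [and-rule on 4]
Accessibility: uRu
Branch closes: p1 and not p1 both at u.
Every branch closes; the branch above is one of them.

No, unsatisfiable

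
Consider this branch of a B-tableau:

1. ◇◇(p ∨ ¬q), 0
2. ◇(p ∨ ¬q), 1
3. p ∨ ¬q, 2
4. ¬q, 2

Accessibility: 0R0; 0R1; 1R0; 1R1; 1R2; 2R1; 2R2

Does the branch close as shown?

Open

There is no literal clash: for every atom and world, at most one sign appears.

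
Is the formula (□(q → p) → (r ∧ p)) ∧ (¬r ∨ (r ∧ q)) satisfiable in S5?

1. (□(q → p) → (r ∧ p)) ∧ (¬r ∨ (r ∧ q)), 0
2. □(q → p) → (r ∧ p), 0   [∧-rule on 1]
3. ¬r ∨ (r ∧ q), 0   [∧-rule on 1]
4. r ∧ p, 0   [→-rule on 2 (branches; this branch)]
5. r, 0   [∧-rule on 4]
6. p, 0   [∧-rule on 4]
7. r ∧ q, 0   [∨-rule on 3 (branches; this branch)]
8. q, 0   [∧-rule on 7]
Accessibility: 0R0

Satisfiable (open branch found)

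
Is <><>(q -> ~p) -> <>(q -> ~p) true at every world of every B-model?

Invalid (countermodel exists)

Tableau for the negation ~(<><>(q -> ~p) -> <>(q -> ~p)):
1. ~(<><>(q -> ~p) -> <>(q -> ~p)), 0
2. <><>(q -> ~p), 0
3. ~<>(q -> ~p), 0
4. ~(q -> ~p), 0
5. q, 0
6. p, 0
7. <>(q -> ~p), 1
8. ~(q -> ~p), 1
9. q, 1
10. p, 1
11. q -> ~p, 2
12. ~p, 2
Accessibility: 0R0, 0R1, 1R0, 1R1, 1R2, 2R1, 2R2
The negation has an open branch (countermodel exists).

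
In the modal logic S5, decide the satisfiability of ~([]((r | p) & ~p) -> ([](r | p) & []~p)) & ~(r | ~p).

Unsatisfiable (every branch closes)

1. ~([]((r | p) & ~p) -> ([](r | p) & []~p)) & ~(r | ~p), w0
2. ~([]((r | p) & ~p) -> ([](r | p) & []~p)), w0
3. ~(r | ~p), w0
4. []((r | p) & ~p), w0
5. ~([](r | p) & []~p), w0
6. ~r, w0
7. p, w0
8. (r | p) & ~p, w0
9. r | p, w0
10. ~p, w0
Accessibility: w0Rw0
Branch closes: p and ~p both at w0.
All branches of the tableau close; one closing branch shown above.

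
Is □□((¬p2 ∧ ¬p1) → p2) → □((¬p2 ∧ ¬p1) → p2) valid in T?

Tableau for the negation ¬(□□((¬p2 ∧ ¬p1) → p2) → □((¬p2 ∧ ¬p1) → p2)):
1. ¬(□□((¬p2 ∧ ¬p1) → p2) → □((¬p2 ∧ ¬p1) → p2)), w0
2. □□((¬p2 ∧ ¬p1) → p2), w0
3. ¬□((¬p2 ∧ ¬p1) → p2), w0
4. □((¬p2 ∧ ¬p1) → p2), w0
5. (¬p2 ∧ ¬p1) → p2, w0
6. ¬(¬p2 ∧ ¬p1), w0
7. p1, w0
8. ¬((¬p2 ∧ ¬p1) → p2), w1
9. ¬p2 ∧ ¬p1, w1
10. ¬p2, w1
11. ¬p1, w1
12. □((¬p2 ∧ ¬p1) → p2), w1
13. (¬p2 ∧ ¬p1) → p2, w1
14. ¬(¬p2 ∧ ¬p1), w1
15. p1, w1
Accessibility: w0Rw0, w0Rw1, w1Rw1
Branch closes: p1 and ¬p1 both at w1.
All branches of the negation close; one closing branch shown above.

Yes, valid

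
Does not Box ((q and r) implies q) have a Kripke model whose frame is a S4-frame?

Unsatisfiable

1. not Box ((q and r) implies q), w0
2. not ((q and r) implies q), w1
3. q and r, w1
4. not q, w1
5. q, w1
6. r, w1
Accessibility: w0Rw0, w0Rw1, w1Rw1
Branch closes: q and not q both at w1.
(One branch shown.) All branches close.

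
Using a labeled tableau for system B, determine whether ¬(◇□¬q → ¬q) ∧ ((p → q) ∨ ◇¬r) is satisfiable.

Unsatisfiable

1. ¬(◇□¬q → ¬q) ∧ ((p → q) ∨ ◇¬r), u
2. ¬(◇□¬q → ¬q), u   [∧-rule on 1]
3. (p → q) ∨ ◇¬r, u   [∧-rule on 1]
4. ◇□¬q, u   [¬→-rule on 2]
5. q, u   [¬→-rule on 2]
6. p → q, u   [∨-rule on 3 (branches; this branch)]
7. □¬q, v   [◇-rule on 4: fresh world v, uRv]
8. ¬q, u   [□-rule on 7 via vRu]
Accessibility: uRu, uRv, vRu, vRv
Branch closes: q and ¬q both at u.
(One branch shown.) All branches close.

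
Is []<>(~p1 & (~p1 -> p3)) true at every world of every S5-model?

Tableau for the negation ~[]<>(~p1 & (~p1 -> p3)):
1. ~[]<>(~p1 & (~p1 -> p3)), 0
2. ~<>(~p1 & (~p1 -> p3)), 1
3. ~(~p1 & (~p1 -> p3)), 0
4. ~(~p1 & (~p1 -> p3)), 1
5. ~(~p1 -> p3), 0
6. ~p1, 0
7. ~p3, 0
8. ~(~p1 -> p3), 1
9. ~p1, 1
10. ~p3, 1
Accessibility: 0R0, 0R1, 1R0, 1R1
The negation has an open branch (countermodel exists).

No, not valid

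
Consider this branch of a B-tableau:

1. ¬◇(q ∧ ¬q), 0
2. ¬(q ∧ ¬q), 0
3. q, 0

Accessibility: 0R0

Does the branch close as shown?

No world carries both an atom and its negation.

Open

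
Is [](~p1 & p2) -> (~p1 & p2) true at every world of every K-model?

Tableau for the negation ~([](~p1 & p2) -> (~p1 & p2)):
1. ~([](~p1 & p2) -> (~p1 & p2)), w0
2. [](~p1 & p2), w0
3. ~(~p1 & p2), w0
4. ~p2, w0
The negation has an open branch (countermodel exists).

No, not valid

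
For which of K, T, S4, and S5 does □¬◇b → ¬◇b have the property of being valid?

K-tableau for the negation ¬(□¬◇b → ¬◇b):
1. ¬(□¬◇b → ¬◇b), 0
2. □¬◇b, 0
3. ◇b, 0
4. b, 1
5. ¬◇b, 1
Accessibility: 0R1
Complete open branch: countermodel on a K-frame, so not valid in K.
T-tableau for the negation ¬(□¬◇b → ¬◇b):
1. ¬(□¬◇b → ¬◇b), 0
2. □¬◇b, 0
3. ◇b, 0
4. ¬◇b, 0
5. ¬b, 0
6. b, 1
7. ¬◇b, 1
8. ¬b, 1
Accessibility: 0R0, 0R1, 1R1
Branch closes: b and ¬b both at 1.
Every branch closes (one shown): valid in T, hence also in S4, S5 (every theorem of T is a theorem of S4 and S5).

T, S4, S5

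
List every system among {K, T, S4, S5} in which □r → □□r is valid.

S4-tableau for the negation ¬(□r → □□r):
1. ¬(□r → □□r), 0
2. □r, 0
3. ¬□□r, 0
4. r, 0
5. ¬□r, 1
6. r, 1
7. ¬r, 2
8. r, 2
Accessibility: 0R0, 0R1, 0R2, 1R1, 1R2, 2R2
Branch closes: r and ¬r both at 2.
Every branch closes (one shown): valid in S4, hence also in S5 (every theorem of S4 is a theorem of S5).
T-tableau for the negation ¬(□r → □□r):
1. ¬(□r → □□r), 0
2. □r, 0
3. ¬□□r, 0
4. r, 0
5. ¬□r, 1
6. r, 1
7. ¬r, 2
Accessibility: 0R0, 0R1, 1R1, 1R2, 2R2
Complete open branch: countermodel on a T-frame, so not valid in T, nor in K (the same frame is also a K-frame).

S4, S5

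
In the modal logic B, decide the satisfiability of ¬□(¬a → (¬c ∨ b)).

Satisfiable (open branch found)

1. ¬□(¬a → (¬c ∨ b)), u
2. ¬(¬a → (¬c ∨ b)), v   [¬□-rule on 1: fresh world v, uRv]
3. ¬a, v   [¬→-rule on 2]
4. ¬(¬c ∨ b), v   [¬→-rule on 2]
5. c, v   [¬∨-rule on 4]
6. ¬b, v   [¬∨-rule on 4]
Accessibility: uRu, uRv, vRu, vRv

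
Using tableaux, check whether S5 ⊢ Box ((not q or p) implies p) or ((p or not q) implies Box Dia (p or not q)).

Tableau for the negation not (Box ((not q or p) implies p) or ((p or not q) implies Box Dia (p or not q))):
1. not (Box ((not q or p) implies p) or ((p or not q) implies Box Dia (p or not q))), w0
2. not Box ((not q or p) implies p), w0
3. not ((p or not q) implies Box Dia (p or not q)), w0
4. p or not q, w0
5. not Box Dia (p or not q), w0
6. not q, w0
7. not ((not q or p) implies p), w1
8. not q or p, w1
9. not p, w1
10. not q, w1
11. not Dia (p or not q), w2
12. not (p or not q), w0
13. not p, w0
14. q, w0
Accessibility: w0Rw0, w0Rw1, w0Rw2, w1Rw0, w1Rw1, w1Rw2, w2Rw0, w2Rw1, w2Rw2
Branch closes: q and not q both at w0.
All branches of the negation close; one closing branch shown above.

Valid in S5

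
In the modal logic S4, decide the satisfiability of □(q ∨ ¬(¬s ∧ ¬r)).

Satisfiable

1. □(q ∨ ¬(¬s ∧ ¬r)), w0
2. q ∨ ¬(¬s ∧ ¬r), w0   [□-rule on 1 via w0Rw0]
3. ¬(¬s ∧ ¬r), w0   [∨-rule on 2 (branches; this branch)]
4. r, w0   [¬∧-rule on 3 (branches; this branch)]
Accessibility: w0Rw0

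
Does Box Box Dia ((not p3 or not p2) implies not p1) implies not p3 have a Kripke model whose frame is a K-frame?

Satisfiable (open branch found)

1. Box Box Dia ((not p3 or not p2) implies not p1) implies not p3, u
2. not p3, u   [implies-rule on 1 (branches; this branch)]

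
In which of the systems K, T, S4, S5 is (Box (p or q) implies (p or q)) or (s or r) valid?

T-tableau for the negation not ((Box (p or q) implies (p or q)) or (s or r)):
1. not ((Box (p or q) implies (p or q)) or (s or r)), w0
2. not (Box (p or q) implies (p or q)), w0
3. not (s or r), w0
4. Box (p or q), w0
5. not (p or q), w0
6. not s, w0
7. not r, w0
8. not p, w0
9. not q, w0
10. p or q, w0
11. q, w0
Accessibility: w0Rw0
Branch closes: q and not q both at w0.
Every branch closes (one shown): valid in T, hence also in S4, S5 (every theorem of T is a theorem of S4 and S5).
K-tableau for the negation not ((Box (p or q) implies (p or q)) or (s or r)):
1. not ((Box (p or q) implies (p or q)) or (s or r)), w0
2. not (Box (p or q) implies (p or q)), w0
3. not (s or r), w0
4. Box (p or q), w0
5. not (p or q), w0
6. not s, w0
7. not r, w0
8. not p, w0
9. not q, w0
Complete open branch: countermodel on a K-frame, so not valid in K.

T, S4, S5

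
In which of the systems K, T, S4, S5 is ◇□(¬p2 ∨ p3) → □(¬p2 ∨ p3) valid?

S5

S5-tableau for the negation ¬(◇□(¬p2 ∨ p3) → □(¬p2 ∨ p3)):
1. ¬(◇□(¬p2 ∨ p3) → □(¬p2 ∨ p3)), w0
2. ◇□(¬p2 ∨ p3), w0
3. ¬□(¬p2 ∨ p3), w0
4. □(¬p2 ∨ p3), w1
5. ¬p2 ∨ p3, w0
6. ¬p2 ∨ p3, w1
7. p3, w0
8. p3, w1
9. ¬(¬p2 ∨ p3), w2
10. p2, w2
11. ¬p3, w2
12. ¬p2 ∨ p3, w2
13. p3, w2
Accessibility: w0Rw0, w0Rw1, w0Rw2, w1Rw0, w1Rw1, w1Rw2, w2Rw0, w2Rw1, w2Rw2
Branch closes: p3 and ¬p3 both at w2.
Every branch closes (one shown): valid in S5.
S4-tableau for the negation ¬(◇□(¬p2 ∨ p3) → □(¬p2 ∨ p3)):
1. ¬(◇□(¬p2 ∨ p3) → □(¬p2 ∨ p3)), w0
2. ◇□(¬p2 ∨ p3), w0
3. ¬□(¬p2 ∨ p3), w0
4. □(¬p2 ∨ p3), w1
5. ¬p2 ∨ p3, w1
6. p3, w1
7. ¬(¬p2 ∨ p3), w2
8. p2, w2
9. ¬p3, w2
Accessibility: w0Rw0, w0Rw1, w0Rw2, w1Rw1, w2Rw2
Complete open branch: countermodel on an S4-frame, so not valid in S4, nor in K, T (the same frame is also a K-frame and a T-frame).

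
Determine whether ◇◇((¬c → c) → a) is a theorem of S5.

Tableau for the negation ¬◇◇((¬c → c) → a):
1. ¬◇◇((¬c → c) → a), 0
2. ¬◇((¬c → c) → a), 0
3. ¬((¬c → c) → a), 0
4. ¬c → c, 0
5. ¬a, 0
6. c, 0
Accessibility: 0R0
The negation has an open branch (countermodel exists).

No, not valid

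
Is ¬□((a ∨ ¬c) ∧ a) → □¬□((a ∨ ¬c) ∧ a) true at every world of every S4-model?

Tableau for the negation ¬(¬□((a ∨ ¬c) ∧ a) → □¬□((a ∨ ¬c) ∧ a)):
1. ¬(¬□((a ∨ ¬c) ∧ a) → □¬□((a ∨ ¬c) ∧ a)), 0
2. ¬□((a ∨ ¬c) ∧ a), 0   [¬→-rule on 1]
3. ¬□¬□((a ∨ ¬c) ∧ a), 0   [¬→-rule on 1]
4. ¬((a ∨ ¬c) ∧ a), 1   [¬□-rule on 2: fresh world 1, 0R1]
5. ¬a, 1   [¬∧-rule on 4 (branches; this branch)]
6. □((a ∨ ¬c) ∧ a), 2   [¬□-rule on 3: fresh world 2, 0R2]
7. (a ∨ ¬c) ∧ a, 2   [□-rule on 6 via 2R2]
8. a ∨ ¬c, 2   [∧-rule on 7]
9. a, 2   [∧-rule on 7]
10. ¬c, 2   [∨-rule on 8 (branches; this branch)]
Accessibility: 0R0, 0R1, 0R2, 1R1, 2R2
The negation has an open branch (countermodel exists).

Not valid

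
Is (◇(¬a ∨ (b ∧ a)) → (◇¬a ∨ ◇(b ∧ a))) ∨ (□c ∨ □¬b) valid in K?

Tableau for the negation ¬((◇(¬a ∨ (b ∧ a)) → (◇¬a ∨ ◇(b ∧ a))) ∨ (□c ∨ □¬b)):
1. ¬((◇(¬a ∨ (b ∧ a)) → (◇¬a ∨ ◇(b ∧ a))) ∨ (□c ∨ □¬b)), 0
2. ¬(◇(¬a ∨ (b ∧ a)) → (◇¬a ∨ ◇(b ∧ a))), 0
3. ¬(□c ∨ □¬b), 0
4. ◇(¬a ∨ (b ∧ a)), 0
5. ¬(◇¬a ∨ ◇(b ∧ a)), 0
6. ¬□c, 0
7. ¬□¬b, 0
8. ¬◇¬a, 0
9. ¬◇(b ∧ a), 0
10. ¬a ∨ (b ∧ a), 1
11. a, 1
12. ¬(b ∧ a), 1
13. b ∧ a, 1
14. b, 1
15. ¬a, 1
Accessibility: 0R1
Branch closes: a and ¬a both at 1.
All branches of the negation close; one closing branch shown above.

Valid in K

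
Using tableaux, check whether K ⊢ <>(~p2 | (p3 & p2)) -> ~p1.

Tableau for the negation ~(<>(~p2 | (p3 & p2)) -> ~p1):
1. ~(<>(~p2 | (p3 & p2)) -> ~p1), 0
2. <>(~p2 | (p3 & p2)), 0   [~->-rule on 1]
3. p1, 0   [~->-rule on 1]
4. ~p2 | (p3 & p2), 1   [<>-rule on 2: fresh world 1, 0R1]
5. p3 & p2, 1   [|-rule on 4 (branches; this branch)]
6. p3, 1   [&-rule on 5]
7. p2, 1   [&-rule on 5]
Accessibility: 0R1
The negation has an open branch (countermodel exists).

Invalid (countermodel exists)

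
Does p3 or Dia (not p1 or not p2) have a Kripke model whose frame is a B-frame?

Yes, satisfiable

1. p3 or Dia (not p1 or not p2), u
2. Dia (not p1 or not p2), u
3. not p1 or not p2, v
4. not p2, v
Accessibility: uRu, uRv, vRu, vRv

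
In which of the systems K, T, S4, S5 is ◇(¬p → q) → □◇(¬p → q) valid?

S5-tableau for the negation ¬(◇(¬p → q) → □◇(¬p → q)):
1. ¬(◇(¬p → q) → □◇(¬p → q)), 0
2. ◇(¬p → q), 0
3. ¬□◇(¬p → q), 0
4. ¬p → q, 1
5. q, 1
6. ¬◇(¬p → q), 2
7. ¬(¬p → q), 0
8. ¬p, 0
9. ¬q, 0
10. ¬(¬p → q), 1
11. ¬p, 1
12. ¬q, 1
Accessibility: 0R0, 0R1, 0R2, 1R0, 1R1, 1R2, 2R0, 2R1, 2R2
Branch closes: q and ¬q both at 1.
Every branch closes (one shown): valid in S5.
S4-tableau for the negation ¬(◇(¬p → q) → □◇(¬p → q)):
1. ¬(◇(¬p → q) → □◇(¬p → q)), 0
2. ◇(¬p → q), 0
3. ¬□◇(¬p → q), 0
4. ¬p → q, 1
5. q, 1
6. ¬◇(¬p → q), 2
7. ¬(¬p → q), 2
8. ¬p, 2
9. ¬q, 2
Accessibility: 0R0, 0R1, 0R2, 1R1, 2R2
Complete open branch: countermodel on an S4-frame, so not valid in S4, nor in K, T (the same frame is also a K-frame and a T-frame).

S5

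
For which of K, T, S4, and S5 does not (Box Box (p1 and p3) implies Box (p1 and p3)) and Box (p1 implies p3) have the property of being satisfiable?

K-tableau for the formula:
1. not (Box Box (p1 and p3) implies Box (p1 and p3)) and Box (p1 implies p3), w0
2. not (Box Box (p1 and p3) implies Box (p1 and p3)), w0   [and-rule on 1]
3. Box (p1 implies p3), w0   [and-rule on 1]
4. Box Box (p1 and p3), w0   [neg-implies-rule on 2]
5. not Box (p1 and p3), w0   [neg-implies-rule on 2]
6. not (p1 and p3), w1   [neg-Box-rule on 5: fresh world w1, w0Rw1]
7. p1 implies p3, w1   [Box-rule on 3 via w0Rw1]
8. Box (p1 and p3), w1   [Box-rule on 4 via w0Rw1]
9. not p3, w1   [neg-and-rule on 6 (branches; this branch)]
10. not p1, w1   [implies-rule on 7 (branches; this branch)]
Accessibility: w0Rw1
Complete open branch: satisfiable in K.
T-tableau for the formula:
1. not (Box Box (p1 and p3) implies Box (p1 and p3)) and Box (p1 implies p3), w0
2. not (Box Box (p1 and p3) implies Box (p1 and p3)), w0   [and-rule on 1]
3. Box (p1 implies p3), w0   [and-rule on 1]
4. Box Box (p1 and p3), w0   [neg-implies-rule on 2]
5. not Box (p1 and p3), w0   [neg-implies-rule on 2]
6. p1 implies p3, w0   [Box-rule on 3 via w0Rw0]
7. Box (p1 and p3), w0   [Box-rule on 4 via w0Rw0]
8. p1 and p3, w0   [Box-rule on 7 via w0Rw0]
9. p1, w0   [and-rule on 8]
10. p3, w0   [and-rule on 8]
11. not (p1 and p3), w1   [neg-Box-rule on 5: fresh world w1, w0Rw1]
12. p1 implies p3, w1   [Box-rule on 3 via w0Rw1]
13. Box (p1 and p3), w1   [Box-rule on 4 via w0Rw1]
14. p1 and p3, w1   [Box-rule on 7 via w0Rw1]
15. p1, w1   [and-rule on 14]
16. p3, w1   [and-rule on 14]
17. not p3, w1   [neg-and-rule on 11 (branches; this branch)]
Accessibility: w0Rw0, w0Rw1, w1Rw1
Branch closes: p3 and not p3 both at w1.
Every branch closes (one shown): unsatisfiable in T, hence also in S4, S5 (every S4/S5-frame is a T-frame).

K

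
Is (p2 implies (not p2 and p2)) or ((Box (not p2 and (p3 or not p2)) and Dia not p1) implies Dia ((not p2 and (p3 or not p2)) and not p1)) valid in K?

Tableau for the negation not ((p2 implies (not p2 and p2)) or ((Box (not p2 and (p3 or not p2)) and Dia not p1) implies Dia ((not p2 and (p3 or not p2)) and not p1))):
1. not ((p2 implies (not p2 and p2)) or ((Box (not p2 and (p3 or not p2)) and Dia not p1) implies Dia ((not p2 and (p3 or not p2)) and not p1))), w0
2. not (p2 implies (not p2 and p2)), w0   [neg-or-rule on 1]
3. not ((Box (not p2 and (p3 or not p2)) and Dia not p1) implies Dia ((not p2 and (p3 or not p2)) and not p1)), w0   [neg-or-rule on 1]
4. p2, w0   [neg-implies-rule on 2]
5. not (not p2 and p2), w0   [neg-implies-rule on 2]
6. Box (not p2 and (p3 or not p2)) and Dia not p1, w0   [neg-implies-rule on 3]
7. not Dia ((not p2 and (p3 or not p2)) and not p1), w0   [neg-implies-rule on 3]
8. Box (not p2 and (p3 or not p2)), w0   [and-rule on 6]
9. Dia not p1, w0   [and-rule on 6]
10. not p1, w1   [Dia-rule on 9: fresh world w1, w0Rw1]
11. not ((not p2 and (p3 or not p2)) and not p1), w1   [neg-Dia-rule on 7 via w0Rw1]
12. not p2 and (p3 or not p2), w1   [Box-rule on 8 via w0Rw1]
13. not p2, w1   [and-rule on 12]
14. p3 or not p2, w1   [and-rule on 12]
15. not (not p2 and (p3 or not p2)), w1   [neg-and-rule on 11 (branches; this branch)]
16. not (p3 or not p2), w1   [neg-and-rule on 15 (branches; this branch)]
17. not p3, w1   [neg-or-rule on 16]
18. p2, w1   [neg-or-rule on 16]
Accessibility: w0Rw1
Branch closes: p2 and not p2 both at w1.
Every branch of the negation's tableau closes; the branch above is one of them.

Valid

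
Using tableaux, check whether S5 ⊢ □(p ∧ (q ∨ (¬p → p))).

No, not valid

Tableau for the negation ¬□(p ∧ (q ∨ (¬p → p))):
1. ¬□(p ∧ (q ∨ (¬p → p))), 0
2. ¬(p ∧ (q ∨ (¬p → p))), 1
3. ¬(q ∨ (¬p → p)), 1
4. ¬q, 1
5. ¬(¬p → p), 1
6. ¬p, 1
Accessibility: 0R0, 0R1, 1R0, 1R1
The negation has an open branch (countermodel exists).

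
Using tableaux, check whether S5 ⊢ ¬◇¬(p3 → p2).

Not valid

Tableau for the negation ◇¬(p3 → p2):
1. ◇¬(p3 → p2), u
2. ¬(p3 → p2), v
3. p3, v
4. ¬p2, v
Accessibility: uRu, uRv, vRu, vRv
The negation has an open branch (countermodel exists).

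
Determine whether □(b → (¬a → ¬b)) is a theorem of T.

Tableau for the negation ¬□(b → (¬a → ¬b)):
1. ¬□(b → (¬a → ¬b)), 0
2. ¬(b → (¬a → ¬b)), 1
3. b, 1
4. ¬(¬a → ¬b), 1
5. ¬a, 1
Accessibility: 0R0, 0R1, 1R1
The negation has an open branch (countermodel exists).

Not valid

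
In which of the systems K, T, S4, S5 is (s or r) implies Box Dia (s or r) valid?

S5-tableau for the negation not ((s or r) implies Box Dia (s or r)):
1. not ((s or r) implies Box Dia (s or r)), 0
2. s or r, 0
3. not Box Dia (s or r), 0
4. r, 0
5. not Dia (s or r), 1
6. not (s or r), 0
7. not s, 0
8. not r, 0
Accessibility: 0R0, 0R1, 1R0, 1R1
Branch closes: r and not r both at 0.
Every branch closes (one shown): valid in S5.
S4-tableau for the negation not ((s or r) implies Box Dia (s or r)):
1. not ((s or r) implies Box Dia (s or r)), 0
2. s or r, 0
3. not Box Dia (s or r), 0
4. r, 0
5. not Dia (s or r), 1
6. not (s or r), 1
7. not s, 1
8. not r, 1
Accessibility: 0R0, 0R1, 1R1
Complete open branch: countermodel on an S4-frame, so not valid in S4, nor in K, T (the same frame is also a K-frame and a T-frame).

S5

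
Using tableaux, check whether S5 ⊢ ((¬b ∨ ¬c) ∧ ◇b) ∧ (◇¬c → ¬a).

Tableau for the negation ¬(((¬b ∨ ¬c) ∧ ◇b) ∧ (◇¬c → ¬a)):
1. ¬(((¬b ∨ ¬c) ∧ ◇b) ∧ (◇¬c → ¬a)), 0
2. ¬(◇¬c → ¬a), 0   [¬∧-rule on 1 (branches; this branch)]
3. ◇¬c, 0   [¬→-rule on 2]
4. a, 0   [¬→-rule on 2]
5. ¬c, 1   [◇-rule on 3: fresh world 1, 0R1]
Accessibility: 0R0, 0R1, 1R0, 1R1
The negation has an open branch (countermodel exists).

Invalid (countermodel exists)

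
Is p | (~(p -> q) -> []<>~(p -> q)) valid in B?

Valid in B

Tableau for the negation ~(p | (~(p -> q) -> []<>~(p -> q))):
1. ~(p | (~(p -> q) -> []<>~(p -> q))), u
2. ~p, u
3. ~(~(p -> q) -> []<>~(p -> q)), u
4. ~(p -> q), u
5. ~[]<>~(p -> q), u
6. p, u
7. ~q, u
Accessibility: uRu
Branch closes: p and ~p both at u.
All branches of the negation close; one closing branch shown above.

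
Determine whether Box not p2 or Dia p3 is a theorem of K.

Invalid (countermodel exists)

Tableau for the negation not (Box not p2 or Dia p3):
1. not (Box not p2 or Dia p3), 0
2. not Box not p2, 0
3. not Dia p3, 0
4. p2, 1
5. not p3, 1
Accessibility: 0R1
The negation has an open branch (countermodel exists).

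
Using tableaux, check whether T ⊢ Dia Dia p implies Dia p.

Tableau for the negation not (Dia Dia p implies Dia p):
1. not (Dia Dia p implies Dia p), w0
2. Dia Dia p, w0   [neg-implies-rule on 1]
3. not Dia p, w0   [neg-implies-rule on 1]
4. not p, w0   [neg-Dia-rule on 3 via w0Rw0]
5. Dia p, w1   [Dia-rule on 2: fresh world w1, w0Rw1]
6. not p, w1   [neg-Dia-rule on 3 via w0Rw1]
7. p, w2   [Dia-rule on 5: fresh world w2, w1Rw2]
Accessibility: w0Rw0, w0Rw1, w1Rw1, w1Rw2, w2Rw2
The negation has an open branch (countermodel exists).

Invalid (countermodel exists)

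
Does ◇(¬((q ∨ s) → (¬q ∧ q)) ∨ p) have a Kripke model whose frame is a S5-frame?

Satisfiable (open branch found)

1. ◇(¬((q ∨ s) → (¬q ∧ q)) ∨ p), w0
2. ¬((q ∨ s) → (¬q ∧ q)) ∨ p, w1   [◇-rule on 1: fresh world w1, w0Rw1]
3. p, w1   [∨-rule on 2 (branches; this branch)]
Accessibility: w0Rw0, w0Rw1, w1Rw0, w1Rw1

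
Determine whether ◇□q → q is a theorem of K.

Invalid (countermodel exists)

Tableau for the negation ¬(◇□q → q):
1. ¬(◇□q → q), w0
2. ◇□q, w0
3. ¬q, w0
4. □q, w1
Accessibility: w0Rw1
The negation has an open branch (countermodel exists).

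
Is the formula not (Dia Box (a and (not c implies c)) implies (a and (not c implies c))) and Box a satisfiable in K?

Satisfiable (open branch found)

1. not (Dia Box (a and (not c implies c)) implies (a and (not c implies c))) and Box a, w0
2. not (Dia Box (a and (not c implies c)) implies (a and (not c implies c))), w0
3. Box a, w0
4. Dia Box (a and (not c implies c)), w0
5. not (a and (not c implies c)), w0
6. not (not c implies c), w0
7. not c, w0
8. Box (a and (not c implies c)), w1
9. a, w1
Accessibility: w0Rw1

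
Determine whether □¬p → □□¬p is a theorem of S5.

Valid

Tableau for the negation ¬(□¬p → □□¬p):
1. ¬(□¬p → □□¬p), 0
2. □¬p, 0
3. ¬□□¬p, 0
4. ¬p, 0
5. ¬□¬p, 1
6. ¬p, 1
7. p, 2
8. ¬p, 2
Accessibility: 0R0, 0R1, 0R2, 1R0, 1R1, 1R2, 2R0, 2R1, 2R2
Branch closes: p and ¬p both at 2.
All branches of the negation close; one closing branch shown above.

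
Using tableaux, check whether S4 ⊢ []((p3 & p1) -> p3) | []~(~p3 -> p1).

Tableau for the negation ~([]((p3 & p1) -> p3) | []~(~p3 -> p1)):
1. ~([]((p3 & p1) -> p3) | []~(~p3 -> p1)), 0
2. ~[]((p3 & p1) -> p3), 0   [~|-rule on 1]
3. ~[]~(~p3 -> p1), 0   [~|-rule on 1]
4. ~((p3 & p1) -> p3), 1   [~[]-rule on 2: fresh world 1, 0R1]
5. p3 & p1, 1   [~->-rule on 4]
6. ~p3, 1   [~->-rule on 4]
7. p3, 1   [&-rule on 5]
8. p1, 1   [&-rule on 5]
Accessibility: 0R0, 0R1, 1R1
Branch closes: p3 and ~p3 both at 1.
Every branch of the negation's tableau closes; the branch above is one of them.

Valid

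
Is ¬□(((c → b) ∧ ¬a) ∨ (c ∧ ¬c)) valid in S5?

Not valid

Tableau for the negation □(((c → b) ∧ ¬a) ∨ (c ∧ ¬c)):
1. □(((c → b) ∧ ¬a) ∨ (c ∧ ¬c)), w0
2. ((c → b) ∧ ¬a) ∨ (c ∧ ¬c), w0
3. (c → b) ∧ ¬a, w0
4. c → b, w0
5. ¬a, w0
6. b, w0
Accessibility: w0Rw0
The negation has an open branch (countermodel exists).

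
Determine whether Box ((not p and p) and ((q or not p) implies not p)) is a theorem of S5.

Invalid (countermodel exists)

Tableau for the negation not Box ((not p and p) and ((q or not p) implies not p)):
1. not Box ((not p and p) and ((q or not p) implies not p)), u
2. not ((not p and p) and ((q or not p) implies not p)), v
3. not ((q or not p) implies not p), v
4. q or not p, v
5. p, v
6. q, v
Accessibility: uRu, uRv, vRu, vRv
The negation has an open branch (countermodel exists).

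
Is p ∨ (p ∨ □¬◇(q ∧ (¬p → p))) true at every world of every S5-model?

No, not valid

Tableau for the negation ¬(p ∨ (p ∨ □¬◇(q ∧ (¬p → p)))):
1. ¬(p ∨ (p ∨ □¬◇(q ∧ (¬p → p)))), 0
2. ¬p, 0
3. ¬(p ∨ □¬◇(q ∧ (¬p → p))), 0
4. ¬□¬◇(q ∧ (¬p → p)), 0
5. ◇(q ∧ (¬p → p)), 1
6. q ∧ (¬p → p), 2
7. q, 2
8. ¬p → p, 2
9. p, 2
Accessibility: 0R0, 0R1, 0R2, 1R0, 1R1, 1R2, 2R0, 2R1, 2R2
The negation has an open branch (countermodel exists).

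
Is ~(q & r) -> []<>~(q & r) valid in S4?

Tableau for the negation ~(~(q & r) -> []<>~(q & r)):
1. ~(~(q & r) -> []<>~(q & r)), u
2. ~(q & r), u
3. ~[]<>~(q & r), u
4. ~r, u
5. ~<>~(q & r), v
6. q & r, v
7. q, v
8. r, v
Accessibility: uRu, uRv, vRv
The negation has an open branch (countermodel exists).

Invalid (countermodel exists)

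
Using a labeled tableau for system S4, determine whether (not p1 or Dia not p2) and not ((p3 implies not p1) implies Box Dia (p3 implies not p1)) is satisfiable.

1. (not p1 or Dia not p2) and not ((p3 implies not p1) implies Box Dia (p3 implies not p1)), u
2. not p1 or Dia not p2, u
3. not ((p3 implies not p1) implies Box Dia (p3 implies not p1)), u
4. p3 implies not p1, u
5. not Box Dia (p3 implies not p1), u
6. Dia not p2, u
7. not p1, u
8. not Dia (p3 implies not p1), v
9. not (p3 implies not p1), v
10. p3, v
11. p1, v
12. not p2, w
Accessibility: uRu, uRv, uRw, vRv, wRw

Satisfiable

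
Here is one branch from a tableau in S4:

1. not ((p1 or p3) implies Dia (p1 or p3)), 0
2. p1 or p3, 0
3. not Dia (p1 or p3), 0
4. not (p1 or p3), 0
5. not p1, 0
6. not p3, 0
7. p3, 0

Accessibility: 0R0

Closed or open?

Both p3 and not p3 appear at 0.

Closed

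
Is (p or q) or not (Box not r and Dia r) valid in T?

Yes, valid

Tableau for the negation not ((p or q) or not (Box not r and Dia r)):
1. not ((p or q) or not (Box not r and Dia r)), u
2. not (p or q), u   [neg-or-rule on 1]
3. Box not r and Dia r, u   [neg-or-rule on 1]
4. not p, u   [neg-or-rule on 2]
5. not q, u   [neg-or-rule on 2]
6. Box not r, u   [and-rule on 3]
7. Dia r, u   [and-rule on 3]
8. not r, u   [Box-rule on 6 via uRu]
9. r, v   [Dia-rule on 7: fresh world v, uRv]
10. not r, v   [Box-rule on 6 via uRv]
Accessibility: uRu, uRv, vRv
Branch closes: r and not r both at v.
Every branch of the negation's tableau closes; the branch above is one of them.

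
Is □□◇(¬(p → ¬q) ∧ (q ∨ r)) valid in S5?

Not valid

Tableau for the negation ¬□□◇(¬(p → ¬q) ∧ (q ∨ r)):
1. ¬□□◇(¬(p → ¬q) ∧ (q ∨ r)), w0
2. ¬□◇(¬(p → ¬q) ∧ (q ∨ r)), w1
3. ¬◇(¬(p → ¬q) ∧ (q ∨ r)), w2
4. ¬(¬(p → ¬q) ∧ (q ∨ r)), w0
5. ¬(¬(p → ¬q) ∧ (q ∨ r)), w1
6. ¬(¬(p → ¬q) ∧ (q ∨ r)), w2
7. ¬(q ∨ r), w0
8. ¬q, w0
9. ¬r, w0
10. ¬(q ∨ r), w1
11. ¬q, w1
12. ¬r, w1
13. ¬(q ∨ r), w2
14. ¬q, w2
15. ¬r, w2
Accessibility: w0Rw0, w0Rw1, w0Rw2, w1Rw0, w1Rw1, w1Rw2, w2Rw0, w2Rw1, w2Rw2
The negation has an open branch (countermodel exists).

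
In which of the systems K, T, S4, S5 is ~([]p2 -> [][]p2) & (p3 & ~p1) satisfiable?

K, T

T-tableau for the formula:
1. ~([]p2 -> [][]p2) & (p3 & ~p1), w0
2. ~([]p2 -> [][]p2), w0   [&-rule on 1]
3. p3 & ~p1, w0   [&-rule on 1]
4. []p2, w0   [~->-rule on 2]
5. ~[][]p2, w0   [~->-rule on 2]
6. p3, w0   [&-rule on 3]
7. ~p1, w0   [&-rule on 3]
8. p2, w0   [[]-rule on 4 via w0Rw0]
9. ~[]p2, w1   [~[]-rule on 5: fresh world w1, w0Rw1]
10. p2, w1   [[]-rule on 4 via w0Rw1]
11. ~p2, w2   [~[]-rule on 9: fresh world w2, w1Rw2]
Accessibility: w0Rw0, w0Rw1, w1Rw1, w1Rw2, w2Rw2
Complete open branch: satisfiable in T, hence also in K (this T-model is also a K-model).
S4-tableau for the formula:
1. ~([]p2 -> [][]p2) & (p3 & ~p1), w0
2. ~([]p2 -> [][]p2), w0   [&-rule on 1]
3. p3 & ~p1, w0   [&-rule on 1]
4. []p2, w0   [~->-rule on 2]
5. ~[][]p2, w0   [~->-rule on 2]
6. p3, w0   [&-rule on 3]
7. ~p1, w0   [&-rule on 3]
8. p2, w0   [[]-rule on 4 via w0Rw0]
9. ~[]p2, w1   [~[]-rule on 5: fresh world w1, w0Rw1]
10. p2, w1   [[]-rule on 4 via w0Rw1]
11. ~p2, w2   [~[]-rule on 9: fresh world w2, w1Rw2]
12. p2, w2   [[]-rule on 4 via w0Rw2]
Accessibility: w0Rw0, w0Rw1, w0Rw2, w1Rw1, w1Rw2, w2Rw2
Branch closes: p2 and ~p2 both at w2.
Every branch closes (one shown): unsatisfiable in S4, hence also in S5 (every S5-frame is an S4-frame).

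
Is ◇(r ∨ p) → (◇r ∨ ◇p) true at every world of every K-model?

Yes, valid

Tableau for the negation ¬(◇(r ∨ p) → (◇r ∨ ◇p)):
1. ¬(◇(r ∨ p) → (◇r ∨ ◇p)), w0
2. ◇(r ∨ p), w0
3. ¬(◇r ∨ ◇p), w0
4. ¬◇r, w0
5. ¬◇p, w0
6. r ∨ p, w1
7. ¬r, w1
8. ¬p, w1
9. p, w1
Accessibility: w0Rw1
Branch closes: p and ¬p both at w1.
All branches of the negation close; one closing branch shown above.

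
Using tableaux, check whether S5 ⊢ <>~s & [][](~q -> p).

Tableau for the negation ~(<>~s & [][](~q -> p)):
1. ~(<>~s & [][](~q -> p)), w0
2. ~[][](~q -> p), w0
3. ~[](~q -> p), w1
4. ~(~q -> p), w2
5. ~q, w2
6. ~p, w2
Accessibility: w0Rw0, w0Rw1, w0Rw2, w1Rw0, w1Rw1, w1Rw2, w2Rw0, w2Rw1, w2Rw2
The negation has an open branch (countermodel exists).

Not valid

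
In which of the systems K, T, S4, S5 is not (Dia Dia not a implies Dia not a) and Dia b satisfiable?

K, T

T-tableau for the formula:
1. not (Dia Dia not a implies Dia not a) and Dia b, 0
2. not (Dia Dia not a implies Dia not a), 0
3. Dia b, 0
4. Dia Dia not a, 0
5. not Dia not a, 0
6. a, 0
7. b, 1
8. a, 1
9. Dia not a, 2
10. a, 2
11. not a, 3
Accessibility: 0R0, 0R1, 0R2, 1R1, 2R2, 2R3, 3R3
Complete open branch: satisfiable in T, hence also in K (this T-model is also a K-model).
S4-tableau for the formula:
1. not (Dia Dia not a implies Dia not a) and Dia b, 0
2. not (Dia Dia not a implies Dia not a), 0
3. Dia b, 0
4. Dia Dia not a, 0
5. not Dia not a, 0
6. a, 0
7. b, 1
8. a, 1
9. Dia not a, 2
10. a, 2
11. not a, 3
12. a, 3
Accessibility: 0R0, 0R1, 0R2, 0R3, 1R1, 2R2, 2R3, 3R3
Branch closes: a and not a both at 3.
Every branch closes (one shown): unsatisfiable in S4, hence also in S5 (every S5-frame is an S4-frame).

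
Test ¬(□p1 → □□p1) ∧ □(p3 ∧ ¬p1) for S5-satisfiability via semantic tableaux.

No, unsatisfiable

1. ¬(□p1 → □□p1) ∧ □(p3 ∧ ¬p1), u
2. ¬(□p1 → □□p1), u   [∧-rule on 1]
3. □(p3 ∧ ¬p1), u   [∧-rule on 1]
4. □p1, u   [¬→-rule on 2]
5. ¬□□p1, u   [¬→-rule on 2]
6. p3 ∧ ¬p1, u   [□-rule on 3 via uRu]
7. p3, u   [∧-rule on 6]
8. ¬p1, u   [∧-rule on 6]
9. p1, u   [□-rule on 4 via uRu]
Accessibility: uRu
Branch closes: p1 and ¬p1 both at u.
Every branch closes; the branch above is one of them.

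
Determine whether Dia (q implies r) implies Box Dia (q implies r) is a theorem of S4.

Tableau for the negation not (Dia (q implies r) implies Box Dia (q implies r)):
1. not (Dia (q implies r) implies Box Dia (q implies r)), w0
2. Dia (q implies r), w0
3. not Box Dia (q implies r), w0
4. q implies r, w1
5. r, w1
6. not Dia (q implies r), w2
7. not (q implies r), w2
8. q, w2
9. not r, w2
Accessibility: w0Rw0, w0Rw1, w0Rw2, w1Rw1, w2Rw2
The negation has an open branch (countermodel exists).

No, not valid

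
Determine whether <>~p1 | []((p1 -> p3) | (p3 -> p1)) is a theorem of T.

Tableau for the negation ~(<>~p1 | []((p1 -> p3) | (p3 -> p1))):
1. ~(<>~p1 | []((p1 -> p3) | (p3 -> p1))), 0
2. ~<>~p1, 0   [~|-rule on 1]
3. ~[]((p1 -> p3) | (p3 -> p1)), 0   [~|-rule on 1]
4. p1, 0   [~<>-rule on 2 via 0R0]
5. ~((p1 -> p3) | (p3 -> p1)), 1   [~[]-rule on 3: fresh world 1, 0R1]
6. ~(p1 -> p3), 1   [~|-rule on 5]
7. ~(p3 -> p1), 1   [~|-rule on 5]
8. p1, 1   [~->-rule on 6]
9. ~p3, 1   [~->-rule on 6]
10. p3, 1   [~->-rule on 7]
11. ~p1, 1   [~->-rule on 7]
Accessibility: 0R0, 0R1, 1R1
Branch closes: p3 and ~p3 both at 1.
All branches of the negation close; one closing branch shown above.

Yes, valid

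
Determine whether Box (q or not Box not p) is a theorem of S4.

Invalid (countermodel exists)

Tableau for the negation not Box (q or not Box not p):
1. not Box (q or not Box not p), 0
2. not (q or not Box not p), 1
3. not q, 1
4. Box not p, 1
5. not p, 1
Accessibility: 0R0, 0R1, 1R1
The negation has an open branch (countermodel exists).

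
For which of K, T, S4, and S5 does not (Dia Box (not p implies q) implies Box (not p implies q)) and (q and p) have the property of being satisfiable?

K, T, S4

S4-tableau for the formula:
1. not (Dia Box (not p implies q) implies Box (not p implies q)) and (q and p), u
2. not (Dia Box (not p implies q) implies Box (not p implies q)), u
3. q and p, u
4. Dia Box (not p implies q), u
5. not Box (not p implies q), u
6. q, u
7. p, u
8. Box (not p implies q), v
9. not p implies q, v
10. q, v
11. not (not p implies q), w
12. not p, w
13. not q, w
Accessibility: uRu, uRv, uRw, vRv, wRw
Complete open branch: satisfiable in S4, hence also in K, T (this S4-model is also a K-model and a T-model).
S5-tableau for the formula:
1. not (Dia Box (not p implies q) implies Box (not p implies q)) and (q and p), u
2. not (Dia Box (not p implies q) implies Box (not p implies q)), u
3. q and p, u
4. Dia Box (not p implies q), u
5. not Box (not p implies q), u
6. q, u
7. p, u
8. Box (not p implies q), v
9. not p implies q, u
10. not p implies q, v
11. q, v
12. not (not p implies q), w
13. not p, w
14. not q, w
15. not p implies q, w
16. q, w
Accessibility: uRu, uRv, uRw, vRu, vRv, vRw, wRu, wRv, wRw
Branch closes: q and not q both at w.
Every branch closes (one shown): unsatisfiable in S5.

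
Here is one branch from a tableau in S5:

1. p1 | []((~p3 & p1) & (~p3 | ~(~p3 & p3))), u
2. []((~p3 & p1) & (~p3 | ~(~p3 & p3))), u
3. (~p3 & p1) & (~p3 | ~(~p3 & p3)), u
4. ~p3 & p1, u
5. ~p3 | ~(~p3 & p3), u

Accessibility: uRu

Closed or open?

No world carries both an atom and its negation.

Not closed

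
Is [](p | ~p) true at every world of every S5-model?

Valid in S5

Tableau for the negation ~[](p | ~p):
1. ~[](p | ~p), 0
2. ~(p | ~p), 1
3. ~p, 1
4. p, 1
Accessibility: 0R0, 0R1, 1R0, 1R1
Branch closes: p and ~p both at 1.
All branches of the negation close; one closing branch shown above.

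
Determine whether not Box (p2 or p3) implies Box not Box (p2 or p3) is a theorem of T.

Invalid (countermodel exists)

Tableau for the negation not (not Box (p2 or p3) implies Box not Box (p2 or p3)):
1. not (not Box (p2 or p3) implies Box not Box (p2 or p3)), 0
2. not Box (p2 or p3), 0
3. not Box not Box (p2 or p3), 0
4. not (p2 or p3), 1
5. not p2, 1
6. not p3, 1
7. Box (p2 or p3), 2
8. p2 or p3, 2
9. p3, 2
Accessibility: 0R0, 0R1, 0R2, 1R1, 2R2
The negation has an open branch (countermodel exists).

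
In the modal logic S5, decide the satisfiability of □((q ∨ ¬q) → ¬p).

Satisfiable

1. □((q ∨ ¬q) → ¬p), u
2. (q ∨ ¬q) → ¬p, u
3. ¬p, u
Accessibility: uRu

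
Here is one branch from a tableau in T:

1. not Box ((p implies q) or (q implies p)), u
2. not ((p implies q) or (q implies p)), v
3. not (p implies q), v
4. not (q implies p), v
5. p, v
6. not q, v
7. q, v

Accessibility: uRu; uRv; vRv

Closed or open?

Closed

Both q and not q appear at v.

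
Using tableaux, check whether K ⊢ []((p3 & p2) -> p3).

Yes, valid

Tableau for the negation ~[]((p3 & p2) -> p3):
1. ~[]((p3 & p2) -> p3), u
2. ~((p3 & p2) -> p3), v
3. p3 & p2, v
4. ~p3, v
5. p3, v
6. p2, v
Accessibility: uRv
Branch closes: p3 and ~p3 both at v.
All branches of the negation close; one closing branch shown above.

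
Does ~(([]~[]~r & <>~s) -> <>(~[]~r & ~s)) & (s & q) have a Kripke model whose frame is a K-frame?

1. ~(([]~[]~r & <>~s) -> <>(~[]~r & ~s)) & (s & q), w0
2. ~(([]~[]~r & <>~s) -> <>(~[]~r & ~s)), w0   [&-rule on 1]
3. s & q, w0   [&-rule on 1]
4. []~[]~r & <>~s, w0   [~->-rule on 2]
5. ~<>(~[]~r & ~s), w0   [~->-rule on 2]
6. s, w0   [&-rule on 3]
7. q, w0   [&-rule on 3]
8. []~[]~r, w0   [&-rule on 4]
9. <>~s, w0   [&-rule on 4]
10. ~s, w1   [<>-rule on 9: fresh world w1, w0Rw1]
11. ~(~[]~r & ~s), w1   [~<>-rule on 5 via w0Rw1]
12. ~[]~r, w1   [[]-rule on 8 via w0Rw1]
13. []~r, w1   [~&-rule on 11 (branches; this branch)]
14. r, w2   [~[]-rule on 12: fresh world w2, w1Rw2]
15. ~r, w2   [[]-rule on 13 via w1Rw2]
Accessibility: w0Rw1, w1Rw2
Branch closes: r and ~r both at w2.
Every branch closes; the branch above is one of them.

Unsatisfiable (every branch closes)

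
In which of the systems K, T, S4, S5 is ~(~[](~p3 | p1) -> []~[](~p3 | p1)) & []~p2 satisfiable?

S4-tableau for the formula:
1. ~(~[](~p3 | p1) -> []~[](~p3 | p1)) & []~p2, 0
2. ~(~[](~p3 | p1) -> []~[](~p3 | p1)), 0
3. []~p2, 0
4. ~[](~p3 | p1), 0
5. ~[]~[](~p3 | p1), 0
6. ~p2, 0
7. ~(~p3 | p1), 1
8. p3, 1
9. ~p1, 1
10. ~p2, 1
11. [](~p3 | p1), 2
12. ~p2, 2
13. ~p3 | p1, 2
14. p1, 2
Accessibility: 0R0, 0R1, 0R2, 1R1, 2R2
Complete open branch: satisfiable in S4, hence also in K, T (this S4-model is also a K-model and a T-model).
S5-tableau for the formula:
1. ~(~[](~p3 | p1) -> []~[](~p3 | p1)) & []~p2, 0
2. ~(~[](~p3 | p1) -> []~[](~p3 | p1)), 0
3. []~p2, 0
4. ~[](~p3 | p1), 0
5. ~[]~[](~p3 | p1), 0
6. ~p2, 0
7. ~(~p3 | p1), 1
8. p3, 1
9. ~p1, 1
10. ~p2, 1
11. [](~p3 | p1), 2
12. ~p2, 2
13. ~p3 | p1, 0
14. ~p3 | p1, 1
15. ~p3 | p1, 2
16. p1, 0
17. p1, 1
Accessibility: 0R0, 0R1, 0R2, 1R0, 1R1, 1R2, 2R0, 2R1, 2R2
Branch closes: p1 and ~p1 both at 1.
Every branch closes (one shown): unsatisfiable in S5.

K, T, S4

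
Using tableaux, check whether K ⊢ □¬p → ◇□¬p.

Tableau for the negation ¬(□¬p → ◇□¬p):
1. ¬(□¬p → ◇□¬p), 0
2. □¬p, 0
3. ¬◇□¬p, 0
The negation has an open branch (countermodel exists).

No, not valid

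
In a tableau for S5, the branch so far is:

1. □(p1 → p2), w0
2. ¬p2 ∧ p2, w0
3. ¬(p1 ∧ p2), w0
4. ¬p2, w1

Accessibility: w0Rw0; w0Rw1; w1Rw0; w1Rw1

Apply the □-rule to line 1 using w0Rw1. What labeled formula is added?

p1 → p2, w1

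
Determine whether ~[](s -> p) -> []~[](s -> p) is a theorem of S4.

Tableau for the negation ~(~[](s -> p) -> []~[](s -> p)):
1. ~(~[](s -> p) -> []~[](s -> p)), w0
2. ~[](s -> p), w0   [~->-rule on 1]
3. ~[]~[](s -> p), w0   [~->-rule on 1]
4. ~(s -> p), w1   [~[]-rule on 2: fresh world w1, w0Rw1]
5. s, w1   [~->-rule on 4]
6. ~p, w1   [~->-rule on 4]
7. [](s -> p), w2   [~[]-rule on 3: fresh world w2, w0Rw2]
8. s -> p, w2   [[]-rule on 7 via w2Rw2]
9. p, w2   [->-rule on 8 (branches; this branch)]
Accessibility: w0Rw0, w0Rw1, w0Rw2, w1Rw1, w2Rw2
The negation has an open branch (countermodel exists).

Invalid (countermodel exists)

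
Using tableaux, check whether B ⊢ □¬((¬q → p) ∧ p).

Tableau for the negation ¬□¬((¬q → p) ∧ p):
1. ¬□¬((¬q → p) ∧ p), w0
2. (¬q → p) ∧ p, w1   [¬□-rule on 1: fresh world w1, w0Rw1]
3. ¬q → p, w1   [∧-rule on 2]
4. p, w1   [∧-rule on 2]
Accessibility: w0Rw0, w0Rw1, w1Rw0, w1Rw1
The negation has an open branch (countermodel exists).

Not valid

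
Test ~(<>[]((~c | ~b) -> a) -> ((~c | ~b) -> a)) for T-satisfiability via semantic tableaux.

1. ~(<>[]((~c | ~b) -> a) -> ((~c | ~b) -> a)), w0
2. <>[]((~c | ~b) -> a), w0
3. ~((~c | ~b) -> a), w0
4. ~c | ~b, w0
5. ~a, w0
6. ~b, w0
7. []((~c | ~b) -> a), w1
8. (~c | ~b) -> a, w1
9. a, w1
Accessibility: w0Rw0, w0Rw1, w1Rw1

Satisfiable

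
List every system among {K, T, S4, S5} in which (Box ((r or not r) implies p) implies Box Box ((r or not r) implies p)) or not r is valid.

S4-tableau for the negation not ((Box ((r or not r) implies p) implies Box Box ((r or not r) implies p)) or not r):
1. not ((Box ((r or not r) implies p) implies Box Box ((r or not r) implies p)) or not r), w0
2. not (Box ((r or not r) implies p) implies Box Box ((r or not r) implies p)), w0
3. r, w0
4. Box ((r or not r) implies p), w0
5. not Box Box ((r or not r) implies p), w0
6. (r or not r) implies p, w0
7. p, w0
8. not Box ((r or not r) implies p), w1
9. (r or not r) implies p, w1
10. p, w1
11. not ((r or not r) implies p), w2
12. r or not r, w2
13. not p, w2
14. (r or not r) implies p, w2
15. not r, w2
16. not (r or not r), w2
17. r, w2
Accessibility: w0Rw0, w0Rw1, w0Rw2, w1Rw1, w1Rw2, w2Rw2
Branch closes: r and not r both at w2.
Every branch closes (one shown): valid in S4, hence also in S5 (every theorem of S4 is a theorem of S5).
T-tableau for the negation not ((Box ((r or not r) implies p) implies Box Box ((r or not r) implies p)) or not r):
1. not ((Box ((r or not r) implies p) implies Box Box ((r or not r) implies p)) or not r), w0
2. not (Box ((r or not r) implies p) implies Box Box ((r or not r) implies p)), w0
3. r, w0
4. Box ((r or not r) implies p), w0
5. not Box Box ((r or not r) implies p), w0
6. (r or not r) implies p, w0
7. p, w0
8. not Box ((r or not r) implies p), w1
9. (r or not r) implies p, w1
10. p, w1
11. not ((r or not r) implies p), w2
12. r or not r, w2
13. not p, w2
14. not r, w2
Accessibility: w0Rw0, w0Rw1, w1Rw1, w1Rw2, w2Rw2
Complete open branch: countermodel on a T-frame, so not valid in T, nor in K (the same frame is also a K-frame).

S4, S5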